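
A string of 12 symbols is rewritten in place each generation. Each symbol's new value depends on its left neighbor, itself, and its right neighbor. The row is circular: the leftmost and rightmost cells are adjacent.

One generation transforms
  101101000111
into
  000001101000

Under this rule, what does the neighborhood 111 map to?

At position 10 the neighborhood is 111; the next row has 0 there.

0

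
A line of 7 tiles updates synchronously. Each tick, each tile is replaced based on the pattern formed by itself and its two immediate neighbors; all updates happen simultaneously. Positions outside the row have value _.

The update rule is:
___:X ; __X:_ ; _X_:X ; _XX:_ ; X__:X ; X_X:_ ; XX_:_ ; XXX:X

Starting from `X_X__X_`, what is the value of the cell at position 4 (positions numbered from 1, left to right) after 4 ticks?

X

X_XX_XX
X______
XXXXXXX
_XXXXX_
position 4 holds X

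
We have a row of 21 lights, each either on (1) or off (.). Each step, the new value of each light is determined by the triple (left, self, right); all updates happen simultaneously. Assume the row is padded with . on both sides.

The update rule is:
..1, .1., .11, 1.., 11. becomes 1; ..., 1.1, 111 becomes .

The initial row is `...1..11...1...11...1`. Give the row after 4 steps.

1..11.111.1.1.1..1.11

..1111111.111.1111.11
.11.....1.1.1.1..1.11
1111...11.1.1.1111.11
1..11.111.1.1.1..1.11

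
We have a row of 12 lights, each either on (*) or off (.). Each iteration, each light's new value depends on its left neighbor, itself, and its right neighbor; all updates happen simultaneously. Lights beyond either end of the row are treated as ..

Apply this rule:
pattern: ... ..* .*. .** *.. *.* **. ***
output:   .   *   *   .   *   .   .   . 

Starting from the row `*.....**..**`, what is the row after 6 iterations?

.........*..

**...*..**..
..*.****..*.
.**.....****
*..*...*....
*****.***...
.........*..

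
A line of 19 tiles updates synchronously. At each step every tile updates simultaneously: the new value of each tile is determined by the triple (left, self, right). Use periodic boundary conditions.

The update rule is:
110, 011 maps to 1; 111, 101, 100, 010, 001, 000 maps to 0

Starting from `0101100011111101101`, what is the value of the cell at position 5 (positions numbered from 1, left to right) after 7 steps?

1

0001100010000101100
0001100000000001100
0001100000000001100  (fixed point — unchanged through step 7)
position 5 holds 1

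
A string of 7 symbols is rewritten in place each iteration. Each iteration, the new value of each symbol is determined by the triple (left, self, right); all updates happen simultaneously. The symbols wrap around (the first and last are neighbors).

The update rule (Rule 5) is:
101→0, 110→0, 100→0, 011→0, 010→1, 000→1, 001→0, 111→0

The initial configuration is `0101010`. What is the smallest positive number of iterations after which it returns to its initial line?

1

iteration 1: 0101010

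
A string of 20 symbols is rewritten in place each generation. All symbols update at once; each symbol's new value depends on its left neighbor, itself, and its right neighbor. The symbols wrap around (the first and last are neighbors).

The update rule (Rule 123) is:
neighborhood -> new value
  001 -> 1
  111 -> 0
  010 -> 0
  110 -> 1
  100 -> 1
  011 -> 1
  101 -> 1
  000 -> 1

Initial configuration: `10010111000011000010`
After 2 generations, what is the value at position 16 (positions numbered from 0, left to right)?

generation 1: 01101101111111111101
generation 2: 11111111000000000110
position 16 holds 0

0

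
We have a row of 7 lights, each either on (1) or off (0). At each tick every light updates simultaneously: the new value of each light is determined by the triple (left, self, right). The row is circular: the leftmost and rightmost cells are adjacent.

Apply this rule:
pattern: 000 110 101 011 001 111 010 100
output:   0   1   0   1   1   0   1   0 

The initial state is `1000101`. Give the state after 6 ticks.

1001101
1011101
1010101
1010101  (fixed point — unchanged through tick 6)

1010101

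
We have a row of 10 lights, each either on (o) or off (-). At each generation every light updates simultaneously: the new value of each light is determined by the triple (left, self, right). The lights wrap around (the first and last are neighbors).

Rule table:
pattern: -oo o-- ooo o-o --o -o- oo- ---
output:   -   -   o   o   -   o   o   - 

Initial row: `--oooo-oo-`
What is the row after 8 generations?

--------o-

generation 1: ---oooo-o-
generation 2: ----ooooo-
generation 3: -----oooo-
generation 4: ------ooo-
generation 5: -------oo-
generation 6: --------o-
generation 7: --------o-  (fixed point — unchanged through generation 8)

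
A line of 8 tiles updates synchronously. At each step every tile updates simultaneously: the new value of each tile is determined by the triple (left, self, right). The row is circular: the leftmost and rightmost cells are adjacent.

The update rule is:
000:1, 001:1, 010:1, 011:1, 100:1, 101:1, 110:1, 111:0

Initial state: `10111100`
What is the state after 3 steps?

11100111

11100111
00111100
11100111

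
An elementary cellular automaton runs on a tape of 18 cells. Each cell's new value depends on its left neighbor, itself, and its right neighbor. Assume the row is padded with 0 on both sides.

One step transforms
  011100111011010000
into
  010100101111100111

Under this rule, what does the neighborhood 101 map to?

1

At position 9 the neighborhood is 101; the next row has 1 there.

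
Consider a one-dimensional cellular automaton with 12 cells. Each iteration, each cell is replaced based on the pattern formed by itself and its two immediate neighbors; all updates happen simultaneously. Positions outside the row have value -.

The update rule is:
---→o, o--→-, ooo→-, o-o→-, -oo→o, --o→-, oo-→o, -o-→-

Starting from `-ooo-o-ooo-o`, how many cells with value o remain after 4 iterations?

6

iteration 1: -o-o---o-o--
iteration 2: -----o-----o
iteration 3: oooo---ooo--
iteration 4: o--o-o-o-o-o
count of o: 6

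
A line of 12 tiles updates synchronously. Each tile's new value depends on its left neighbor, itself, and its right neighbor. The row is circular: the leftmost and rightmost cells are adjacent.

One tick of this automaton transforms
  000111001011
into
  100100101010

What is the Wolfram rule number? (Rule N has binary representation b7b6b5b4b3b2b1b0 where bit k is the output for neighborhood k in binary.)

position 4: 111 → 0  (bit 7 = 0)
position 5: 110 → 0  (bit 6 = 0)
position 9: 101 → 0  (bit 5 = 0)
position 0: 100 → 1  (bit 4 = 1)
position 3: 011 → 1  (bit 3 = 1)
position 8: 010 → 1  (bit 2 = 1)
position 2: 001 → 0  (bit 1 = 0)
position 1: 000 → 0  (bit 0 = 0)
bits b7..b0 = 00011100 = 28

28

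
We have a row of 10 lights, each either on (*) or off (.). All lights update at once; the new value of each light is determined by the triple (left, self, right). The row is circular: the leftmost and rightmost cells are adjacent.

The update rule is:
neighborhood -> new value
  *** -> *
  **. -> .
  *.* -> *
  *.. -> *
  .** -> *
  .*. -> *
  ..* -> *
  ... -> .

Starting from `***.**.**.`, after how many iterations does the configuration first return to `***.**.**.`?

10

**.**.**.*
*.**.**.**
.**.**.***
**.**.***.
*.**.***.*
.**.***.**
**.***.**.
*.***.**.*
.***.**.**
***.**.**.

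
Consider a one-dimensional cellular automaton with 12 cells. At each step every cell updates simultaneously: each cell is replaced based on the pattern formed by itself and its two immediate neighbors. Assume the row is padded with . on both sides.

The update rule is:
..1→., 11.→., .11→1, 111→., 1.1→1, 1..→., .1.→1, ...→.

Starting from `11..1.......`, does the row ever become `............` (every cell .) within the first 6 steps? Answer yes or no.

1...1.......
1...1.......  (fixed point — unchanged through step 6)
step 6 is 1...1......., still not uniform .

no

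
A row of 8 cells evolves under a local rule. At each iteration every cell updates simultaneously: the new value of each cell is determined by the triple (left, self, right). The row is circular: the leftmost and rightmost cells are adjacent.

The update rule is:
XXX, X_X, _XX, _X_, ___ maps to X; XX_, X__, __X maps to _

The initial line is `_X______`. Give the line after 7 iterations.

XX_XXXXX

_X_XXXXX
XXXXXXX_
XXXXXX_X
XXXXX_XX
XXXX_XXX
XXX_XXXX
XX_XXXXX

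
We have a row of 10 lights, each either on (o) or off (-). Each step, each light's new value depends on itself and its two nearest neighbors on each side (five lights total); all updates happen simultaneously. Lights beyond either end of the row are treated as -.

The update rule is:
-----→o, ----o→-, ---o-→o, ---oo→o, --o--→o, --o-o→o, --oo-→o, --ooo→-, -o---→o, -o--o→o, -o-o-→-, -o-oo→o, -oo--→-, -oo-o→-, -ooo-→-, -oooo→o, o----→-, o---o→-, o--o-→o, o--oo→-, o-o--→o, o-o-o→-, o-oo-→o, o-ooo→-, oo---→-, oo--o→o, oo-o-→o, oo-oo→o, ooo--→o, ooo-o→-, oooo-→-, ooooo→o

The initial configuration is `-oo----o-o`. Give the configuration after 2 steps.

oo----oo-o
o----oo-oo

o----oo-oo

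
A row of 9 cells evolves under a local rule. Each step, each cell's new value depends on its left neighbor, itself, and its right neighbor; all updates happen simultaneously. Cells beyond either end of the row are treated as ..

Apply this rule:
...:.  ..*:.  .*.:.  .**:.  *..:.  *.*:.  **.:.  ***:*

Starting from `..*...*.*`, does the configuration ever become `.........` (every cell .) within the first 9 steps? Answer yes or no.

.........
all cells are . at step 1

yes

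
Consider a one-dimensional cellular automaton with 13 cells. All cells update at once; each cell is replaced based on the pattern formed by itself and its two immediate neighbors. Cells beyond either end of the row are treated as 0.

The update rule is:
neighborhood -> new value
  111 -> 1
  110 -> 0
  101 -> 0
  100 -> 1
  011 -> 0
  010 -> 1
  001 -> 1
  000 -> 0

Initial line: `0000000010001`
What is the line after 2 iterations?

0000001010000

iteration 1: 0000000111011
iteration 2: 0000001010000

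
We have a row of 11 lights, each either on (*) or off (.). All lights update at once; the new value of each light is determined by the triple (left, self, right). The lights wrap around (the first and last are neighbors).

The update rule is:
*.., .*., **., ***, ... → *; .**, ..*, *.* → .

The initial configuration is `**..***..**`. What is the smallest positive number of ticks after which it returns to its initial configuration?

***..***..*
****..***..
.****..***.
..****..***
*..****..**
**..****..*
***..****..
.***..****.
..***..****
*..***..***
**..***..**

11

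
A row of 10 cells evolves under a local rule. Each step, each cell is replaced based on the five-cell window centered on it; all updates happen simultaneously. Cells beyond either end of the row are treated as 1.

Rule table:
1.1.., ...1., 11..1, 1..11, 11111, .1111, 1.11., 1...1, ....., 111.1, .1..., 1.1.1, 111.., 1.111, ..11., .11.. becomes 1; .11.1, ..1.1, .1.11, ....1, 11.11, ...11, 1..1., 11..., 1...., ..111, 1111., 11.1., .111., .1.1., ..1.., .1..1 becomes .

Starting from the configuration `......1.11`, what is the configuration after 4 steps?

1.11.11..1

step 1: ..11.1..11
step 2: 111..1.1.1
step 3: 1.11...1.1
step 4: 1.11.11..1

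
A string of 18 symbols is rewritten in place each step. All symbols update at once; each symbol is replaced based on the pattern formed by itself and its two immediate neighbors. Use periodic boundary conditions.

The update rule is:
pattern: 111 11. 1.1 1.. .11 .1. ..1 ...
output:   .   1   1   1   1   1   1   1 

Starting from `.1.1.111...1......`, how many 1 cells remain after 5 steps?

17

step 1: 111111.11111111111
step 2: .....111..........
step 3: 111111.11111111111  (repeats step 1; period 2)
step 5: 111111.11111111111
count of 1: 17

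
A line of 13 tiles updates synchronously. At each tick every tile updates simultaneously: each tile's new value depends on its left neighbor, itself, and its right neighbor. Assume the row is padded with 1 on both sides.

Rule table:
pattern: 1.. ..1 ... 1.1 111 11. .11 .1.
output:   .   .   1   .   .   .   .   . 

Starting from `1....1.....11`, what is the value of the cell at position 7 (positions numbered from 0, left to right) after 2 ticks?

tick 1: ..11...111...
tick 2: .....1.....1.
position 7 holds .

.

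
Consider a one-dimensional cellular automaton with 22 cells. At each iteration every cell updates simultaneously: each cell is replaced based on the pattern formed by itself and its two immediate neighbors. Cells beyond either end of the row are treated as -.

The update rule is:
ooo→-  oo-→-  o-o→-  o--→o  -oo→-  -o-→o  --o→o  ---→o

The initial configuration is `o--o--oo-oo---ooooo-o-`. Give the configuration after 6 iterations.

oooooo-----ooo------oo
------ooooo---oooooo--
oooooo-----ooo------oo  (repeats iteration 1; period 2)
iteration 6: ------ooooo---oooooo--

------ooooo---oooooo--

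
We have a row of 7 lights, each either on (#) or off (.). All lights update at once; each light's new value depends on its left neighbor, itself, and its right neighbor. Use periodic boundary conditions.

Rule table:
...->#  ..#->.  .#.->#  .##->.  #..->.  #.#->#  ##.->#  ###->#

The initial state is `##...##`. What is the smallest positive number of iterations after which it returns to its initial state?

14

iteration 1: ##.#..#
iteration 2: ####...
iteration 3: .###.#.
iteration 4: ..####.
iteration 5: #..###.
iteration 6: #...###
iteration 7: #.#..##
iteration 8: ###...#
iteration 9: ###.#..
iteration 10: .####..
iteration 11: ..###.#
iteration 12: ...####
iteration 13: .#..###
iteration 14: ##...##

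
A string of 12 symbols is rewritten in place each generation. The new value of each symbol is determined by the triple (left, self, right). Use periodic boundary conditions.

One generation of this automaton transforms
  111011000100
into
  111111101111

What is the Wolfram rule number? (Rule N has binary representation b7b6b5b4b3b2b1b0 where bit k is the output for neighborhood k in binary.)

254

position 1: 111 → 1  (bit 7 = 1)
position 2: 110 → 1  (bit 6 = 1)
position 3: 101 → 1  (bit 5 = 1)
position 6: 100 → 1  (bit 4 = 1)
position 0: 011 → 1  (bit 3 = 1)
position 9: 010 → 1  (bit 2 = 1)
position 8: 001 → 1  (bit 1 = 1)
position 7: 000 → 0  (bit 0 = 0)
bits b7..b0 = 11111110 = 254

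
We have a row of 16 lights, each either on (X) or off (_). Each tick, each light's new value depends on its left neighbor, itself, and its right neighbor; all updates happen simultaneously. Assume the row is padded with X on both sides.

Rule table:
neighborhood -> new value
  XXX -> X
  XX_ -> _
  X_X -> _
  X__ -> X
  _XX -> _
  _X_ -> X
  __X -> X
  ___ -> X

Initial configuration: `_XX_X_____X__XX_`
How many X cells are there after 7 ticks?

____XXXXXXXXX___
XXXX_XXXXXXX_XXX
XXX___XXXXX___XX
XX_XXX_XXX_XXX_X
X___X___X___X___
_XXXXXXXXXXXXXXX
__XXXXXXXXXXXXXX
count of X: 14

14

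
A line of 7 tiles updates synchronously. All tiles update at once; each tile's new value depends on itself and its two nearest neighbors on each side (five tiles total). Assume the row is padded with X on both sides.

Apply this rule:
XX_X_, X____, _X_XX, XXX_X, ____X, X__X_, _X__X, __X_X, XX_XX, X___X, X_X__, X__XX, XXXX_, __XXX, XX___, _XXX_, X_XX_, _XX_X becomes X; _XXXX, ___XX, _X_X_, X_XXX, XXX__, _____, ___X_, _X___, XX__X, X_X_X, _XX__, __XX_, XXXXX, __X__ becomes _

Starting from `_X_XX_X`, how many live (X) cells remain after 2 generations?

X_XXXX_
XX__XXX
count of X: 5

5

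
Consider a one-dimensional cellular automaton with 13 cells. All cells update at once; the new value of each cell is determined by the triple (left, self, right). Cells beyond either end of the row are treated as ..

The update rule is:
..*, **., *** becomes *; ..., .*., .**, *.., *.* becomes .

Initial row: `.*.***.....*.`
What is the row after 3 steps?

*...**....*..
...*.*...*...
..*.....*....

..*.....*....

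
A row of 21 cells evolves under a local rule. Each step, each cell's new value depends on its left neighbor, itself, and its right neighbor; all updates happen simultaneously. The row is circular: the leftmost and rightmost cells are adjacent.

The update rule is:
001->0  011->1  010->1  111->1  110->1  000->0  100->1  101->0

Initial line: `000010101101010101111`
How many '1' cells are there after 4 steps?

14

step 1: 100010101101010101111
step 2: 110010101101010101111
step 3: 111010101101010101111
step 4: 111010101101010101111
count of 1: 14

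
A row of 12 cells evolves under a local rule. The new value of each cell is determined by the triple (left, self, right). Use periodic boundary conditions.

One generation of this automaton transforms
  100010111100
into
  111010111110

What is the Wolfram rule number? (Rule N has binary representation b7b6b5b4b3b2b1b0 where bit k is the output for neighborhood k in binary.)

position 7: 111 → 1  (bit 7 = 1)
position 9: 110 → 1  (bit 6 = 1)
position 5: 101 → 0  (bit 5 = 0)
position 1: 100 → 1  (bit 4 = 1)
position 6: 011 → 1  (bit 3 = 1)
position 0: 010 → 1  (bit 2 = 1)
position 3: 001 → 0  (bit 1 = 0)
position 2: 000 → 1  (bit 0 = 1)
bits b7..b0 = 11011101 = 221

221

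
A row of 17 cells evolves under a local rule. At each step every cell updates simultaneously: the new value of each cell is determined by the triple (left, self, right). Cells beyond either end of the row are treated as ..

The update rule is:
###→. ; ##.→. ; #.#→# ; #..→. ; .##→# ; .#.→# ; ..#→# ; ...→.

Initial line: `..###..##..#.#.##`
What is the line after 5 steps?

#.##..##.........

step 1: .##...##..######.
step 2: ##...##..##......
step 3: #...##..##.......
step 4: #..##..##........
step 5: #.##..##.........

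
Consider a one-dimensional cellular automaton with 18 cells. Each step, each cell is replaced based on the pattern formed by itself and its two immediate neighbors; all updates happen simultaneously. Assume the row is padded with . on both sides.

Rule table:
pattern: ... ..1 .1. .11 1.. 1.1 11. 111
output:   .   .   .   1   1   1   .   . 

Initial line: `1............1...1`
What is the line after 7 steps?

.1............1...
..1............1..
...1............1.
....1............1
.....1............
......1...........
.......1..........

.......1..........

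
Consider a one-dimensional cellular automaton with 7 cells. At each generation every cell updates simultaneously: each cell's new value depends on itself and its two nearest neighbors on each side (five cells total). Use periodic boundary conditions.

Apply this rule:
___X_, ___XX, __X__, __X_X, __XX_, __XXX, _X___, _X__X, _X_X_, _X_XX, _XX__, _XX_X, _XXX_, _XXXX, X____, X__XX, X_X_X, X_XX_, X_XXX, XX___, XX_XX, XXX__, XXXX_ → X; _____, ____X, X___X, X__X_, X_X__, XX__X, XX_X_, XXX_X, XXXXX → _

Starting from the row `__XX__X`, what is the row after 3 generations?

_XXXXXX

XXXX__X
X_XX_XX
_XXXXXX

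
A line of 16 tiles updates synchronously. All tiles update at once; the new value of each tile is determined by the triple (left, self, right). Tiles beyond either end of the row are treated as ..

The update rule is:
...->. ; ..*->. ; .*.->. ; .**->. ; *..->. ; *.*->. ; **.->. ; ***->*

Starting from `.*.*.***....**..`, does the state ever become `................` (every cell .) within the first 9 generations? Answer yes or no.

......*.........
................
all cells are . at generation 2

yes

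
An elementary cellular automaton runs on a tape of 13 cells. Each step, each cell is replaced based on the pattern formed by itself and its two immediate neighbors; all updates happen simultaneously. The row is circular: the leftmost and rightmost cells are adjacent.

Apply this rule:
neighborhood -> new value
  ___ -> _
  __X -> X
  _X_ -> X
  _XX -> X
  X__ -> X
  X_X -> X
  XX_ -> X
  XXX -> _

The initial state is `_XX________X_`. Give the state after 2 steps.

XXXX______XXX
___XX____XX__

___XX____XX__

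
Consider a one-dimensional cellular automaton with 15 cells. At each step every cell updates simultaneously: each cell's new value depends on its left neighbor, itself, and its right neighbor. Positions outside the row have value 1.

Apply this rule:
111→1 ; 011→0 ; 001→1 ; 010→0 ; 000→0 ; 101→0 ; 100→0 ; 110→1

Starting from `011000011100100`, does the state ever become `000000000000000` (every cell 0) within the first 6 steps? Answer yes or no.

no

001000101101001
010001000100010
000010001000100
000100010001001
001000100010010
010001000100100
step 6 is 010001000100100, still not uniform 0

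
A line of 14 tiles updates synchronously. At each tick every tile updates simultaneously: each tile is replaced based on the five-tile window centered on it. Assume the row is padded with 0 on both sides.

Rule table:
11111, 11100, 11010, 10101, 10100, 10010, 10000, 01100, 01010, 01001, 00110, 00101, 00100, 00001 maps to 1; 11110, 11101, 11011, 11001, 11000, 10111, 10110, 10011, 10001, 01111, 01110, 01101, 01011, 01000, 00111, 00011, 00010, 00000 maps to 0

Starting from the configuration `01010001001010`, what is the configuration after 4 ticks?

tick 1: 01110001111110
tick 2: 00010000011010
tick 3: 01010101010110
tick 4: 01111111110010

01111111110010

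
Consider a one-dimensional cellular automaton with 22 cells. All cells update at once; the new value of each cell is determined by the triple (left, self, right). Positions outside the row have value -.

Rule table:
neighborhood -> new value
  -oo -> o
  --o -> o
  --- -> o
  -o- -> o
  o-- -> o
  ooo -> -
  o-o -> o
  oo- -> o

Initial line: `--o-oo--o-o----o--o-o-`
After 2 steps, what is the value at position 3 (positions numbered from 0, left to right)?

oooooooooooooooooooooo
o--------------------o
position 3 holds -

-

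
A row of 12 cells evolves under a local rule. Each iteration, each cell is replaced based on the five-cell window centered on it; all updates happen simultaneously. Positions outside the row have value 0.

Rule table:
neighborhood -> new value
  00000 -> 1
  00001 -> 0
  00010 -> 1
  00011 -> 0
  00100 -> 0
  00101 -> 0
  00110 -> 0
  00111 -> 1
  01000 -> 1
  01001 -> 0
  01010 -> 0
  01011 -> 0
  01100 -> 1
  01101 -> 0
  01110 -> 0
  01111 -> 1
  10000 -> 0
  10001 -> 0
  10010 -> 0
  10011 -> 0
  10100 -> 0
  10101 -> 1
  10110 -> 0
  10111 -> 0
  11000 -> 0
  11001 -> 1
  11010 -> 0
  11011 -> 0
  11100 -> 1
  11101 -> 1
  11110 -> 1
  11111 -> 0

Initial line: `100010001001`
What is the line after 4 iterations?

111111111010

iteration 1: 010101010000
iteration 2: 100101001011
iteration 3: 000000000001
iteration 4: 111111111010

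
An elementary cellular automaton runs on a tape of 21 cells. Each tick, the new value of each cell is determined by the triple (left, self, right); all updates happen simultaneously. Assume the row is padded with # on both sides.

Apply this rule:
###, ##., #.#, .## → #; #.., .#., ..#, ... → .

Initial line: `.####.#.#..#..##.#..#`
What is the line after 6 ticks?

######.#......###...#
#######.......###...#
#######.......###...#  (fixed point — unchanged through tick 6)

#######.......###...#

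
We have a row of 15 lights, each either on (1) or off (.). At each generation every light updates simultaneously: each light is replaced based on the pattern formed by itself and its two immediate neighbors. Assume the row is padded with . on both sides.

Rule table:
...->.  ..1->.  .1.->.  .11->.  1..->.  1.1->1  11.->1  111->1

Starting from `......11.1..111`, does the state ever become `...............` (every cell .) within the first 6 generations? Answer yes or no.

yes

generation 1: .......11....11
generation 2: ........1.....1
generation 3: ...............
all cells are . at generation 3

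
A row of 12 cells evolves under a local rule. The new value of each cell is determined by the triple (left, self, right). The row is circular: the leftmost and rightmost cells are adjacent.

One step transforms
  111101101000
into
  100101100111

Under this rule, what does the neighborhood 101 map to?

At position 4 the neighborhood is 101; the next row has 0 there.

0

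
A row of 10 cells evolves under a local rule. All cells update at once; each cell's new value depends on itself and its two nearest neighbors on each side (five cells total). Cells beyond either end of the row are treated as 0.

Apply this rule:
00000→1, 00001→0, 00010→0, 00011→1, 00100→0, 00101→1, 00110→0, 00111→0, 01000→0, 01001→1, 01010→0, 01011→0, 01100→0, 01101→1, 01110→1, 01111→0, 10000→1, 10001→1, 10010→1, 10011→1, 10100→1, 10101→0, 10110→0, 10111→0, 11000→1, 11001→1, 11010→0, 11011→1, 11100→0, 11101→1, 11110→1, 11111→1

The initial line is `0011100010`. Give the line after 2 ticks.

0100000111

0101011000
0100000111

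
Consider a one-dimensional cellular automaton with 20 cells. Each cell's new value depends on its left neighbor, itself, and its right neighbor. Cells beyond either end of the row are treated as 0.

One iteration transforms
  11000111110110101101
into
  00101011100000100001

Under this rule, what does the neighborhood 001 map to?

At position 4 the neighborhood is 001; the next row has 1 there.

1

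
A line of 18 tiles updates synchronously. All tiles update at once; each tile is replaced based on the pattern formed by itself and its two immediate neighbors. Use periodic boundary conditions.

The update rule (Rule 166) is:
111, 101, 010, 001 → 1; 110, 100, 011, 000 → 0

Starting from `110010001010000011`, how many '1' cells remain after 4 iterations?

100110011110000101
001000101100001110
011001110000010100
100010100000111100
count of 1: 7

7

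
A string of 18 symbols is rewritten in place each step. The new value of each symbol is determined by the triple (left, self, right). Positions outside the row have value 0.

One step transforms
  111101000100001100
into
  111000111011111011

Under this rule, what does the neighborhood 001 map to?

1

At position 8 the neighborhood is 001; the next row has 1 there.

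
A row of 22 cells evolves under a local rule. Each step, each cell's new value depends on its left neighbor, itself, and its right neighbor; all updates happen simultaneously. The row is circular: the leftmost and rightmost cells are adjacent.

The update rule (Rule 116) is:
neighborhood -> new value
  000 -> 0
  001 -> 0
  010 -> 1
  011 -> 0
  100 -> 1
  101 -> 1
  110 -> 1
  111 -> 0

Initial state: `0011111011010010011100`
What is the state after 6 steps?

0000001101111011000110
0000000110001101100011
1000000011000110110001
1100000001100011011000
0110000000110001101100
0011000000011000110110

0011000000011000110110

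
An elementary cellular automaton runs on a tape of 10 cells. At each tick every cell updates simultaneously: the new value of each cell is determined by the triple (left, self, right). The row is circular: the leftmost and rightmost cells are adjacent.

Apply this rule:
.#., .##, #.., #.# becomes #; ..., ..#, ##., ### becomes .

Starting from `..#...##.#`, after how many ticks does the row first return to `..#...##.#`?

30

#.##..#.##
.##.#.###.
.#.####..#
####...#.#
....#..###
#...##.#..
##..#.###.
#.#.###..#
.####..#.#
##...#.###
..#..###..
..##.#..#.
..#.###.##
#.###..##.
###..#.#.#
...#.#####
#..###....
##.#..#...
#.###.##..
###..##.#.
#..#.#.###
.#.#####..
.###....#.
.#..#...##
###.##..#.
#..##.#.##
.#.#.####.
.#####...#
##....#..#
..#...##.#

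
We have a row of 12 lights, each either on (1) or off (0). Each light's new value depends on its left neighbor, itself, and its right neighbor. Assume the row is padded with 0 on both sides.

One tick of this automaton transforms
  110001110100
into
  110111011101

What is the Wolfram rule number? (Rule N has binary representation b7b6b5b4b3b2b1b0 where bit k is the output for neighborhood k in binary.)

position 6: 111 → 0  (bit 7 = 0)
position 1: 110 → 1  (bit 6 = 1)
position 8: 101 → 1  (bit 5 = 1)
position 2: 100 → 0  (bit 4 = 0)
position 0: 011 → 1  (bit 3 = 1)
position 9: 010 → 1  (bit 2 = 1)
position 4: 001 → 1  (bit 1 = 1)
position 3: 000 → 1  (bit 0 = 1)
bits b7..b0 = 01101111 = 111

111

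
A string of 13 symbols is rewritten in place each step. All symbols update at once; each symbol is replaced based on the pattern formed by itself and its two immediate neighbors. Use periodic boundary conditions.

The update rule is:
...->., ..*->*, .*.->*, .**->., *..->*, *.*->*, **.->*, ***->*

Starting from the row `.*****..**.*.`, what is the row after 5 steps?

*.******.****
**.******.***
***.******.**
****.******.*
*****.******.

*****.******.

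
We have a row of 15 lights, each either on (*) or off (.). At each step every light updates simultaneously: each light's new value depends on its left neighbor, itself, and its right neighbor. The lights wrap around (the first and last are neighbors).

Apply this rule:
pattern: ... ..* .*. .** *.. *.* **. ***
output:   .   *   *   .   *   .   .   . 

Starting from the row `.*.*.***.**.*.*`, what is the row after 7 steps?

.*.*........*.*
.*.**......**.*
.*...*....*...*
.**.***..***.**
.......**......
......*..*.....
.....******....

.....******....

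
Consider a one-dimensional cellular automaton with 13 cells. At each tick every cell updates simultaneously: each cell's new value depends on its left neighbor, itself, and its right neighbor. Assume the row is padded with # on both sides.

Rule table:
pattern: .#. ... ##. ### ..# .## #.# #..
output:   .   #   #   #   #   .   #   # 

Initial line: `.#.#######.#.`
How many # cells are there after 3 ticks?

#.#.#######.#
##.#.#######.
###.#.#######
count of #: 11

11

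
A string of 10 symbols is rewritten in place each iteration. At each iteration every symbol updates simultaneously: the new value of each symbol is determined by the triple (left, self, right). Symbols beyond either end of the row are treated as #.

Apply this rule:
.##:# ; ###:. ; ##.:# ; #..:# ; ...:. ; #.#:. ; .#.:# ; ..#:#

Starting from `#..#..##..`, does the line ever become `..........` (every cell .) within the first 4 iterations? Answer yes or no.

yes

iteration 1: ##########
iteration 2: ..........
all cells are . at iteration 2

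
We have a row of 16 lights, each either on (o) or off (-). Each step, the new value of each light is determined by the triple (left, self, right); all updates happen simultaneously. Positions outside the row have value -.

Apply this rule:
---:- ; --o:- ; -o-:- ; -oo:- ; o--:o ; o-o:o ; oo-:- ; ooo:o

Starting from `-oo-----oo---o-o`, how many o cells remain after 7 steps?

---o------o---o-
----o------o---o
-----o------o---
------o------o--
-------o------o-
--------o------o
---------o------
count of o: 1

1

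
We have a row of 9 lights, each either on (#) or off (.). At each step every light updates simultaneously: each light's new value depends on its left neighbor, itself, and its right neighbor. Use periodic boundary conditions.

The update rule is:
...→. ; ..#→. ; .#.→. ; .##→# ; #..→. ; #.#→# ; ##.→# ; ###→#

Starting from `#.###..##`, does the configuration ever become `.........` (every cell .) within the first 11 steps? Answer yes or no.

no

step 1: #####..##
step 2: #####..##  (fixed point — unchanged through step 11)
step 11 is #####..##, still not uniform .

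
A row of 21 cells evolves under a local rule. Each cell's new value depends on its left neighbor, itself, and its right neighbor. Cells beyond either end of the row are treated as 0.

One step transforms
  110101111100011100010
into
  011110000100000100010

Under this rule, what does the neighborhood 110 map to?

1

At position 1 the neighborhood is 110; the next row has 1 there.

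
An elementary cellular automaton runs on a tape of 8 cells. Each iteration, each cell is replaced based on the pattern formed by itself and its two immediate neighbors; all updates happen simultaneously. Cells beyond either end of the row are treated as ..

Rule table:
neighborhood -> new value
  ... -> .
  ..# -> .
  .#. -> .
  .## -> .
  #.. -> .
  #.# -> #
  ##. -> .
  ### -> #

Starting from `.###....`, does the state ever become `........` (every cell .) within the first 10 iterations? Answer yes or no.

yes

..#.....
........
all cells are . at iteration 2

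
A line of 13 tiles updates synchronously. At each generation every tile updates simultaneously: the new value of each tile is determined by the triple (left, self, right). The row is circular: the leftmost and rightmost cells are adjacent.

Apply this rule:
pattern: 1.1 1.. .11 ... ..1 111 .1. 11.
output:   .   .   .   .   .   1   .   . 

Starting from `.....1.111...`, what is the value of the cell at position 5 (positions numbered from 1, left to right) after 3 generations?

........1....
.............
.............
position 5 holds .

.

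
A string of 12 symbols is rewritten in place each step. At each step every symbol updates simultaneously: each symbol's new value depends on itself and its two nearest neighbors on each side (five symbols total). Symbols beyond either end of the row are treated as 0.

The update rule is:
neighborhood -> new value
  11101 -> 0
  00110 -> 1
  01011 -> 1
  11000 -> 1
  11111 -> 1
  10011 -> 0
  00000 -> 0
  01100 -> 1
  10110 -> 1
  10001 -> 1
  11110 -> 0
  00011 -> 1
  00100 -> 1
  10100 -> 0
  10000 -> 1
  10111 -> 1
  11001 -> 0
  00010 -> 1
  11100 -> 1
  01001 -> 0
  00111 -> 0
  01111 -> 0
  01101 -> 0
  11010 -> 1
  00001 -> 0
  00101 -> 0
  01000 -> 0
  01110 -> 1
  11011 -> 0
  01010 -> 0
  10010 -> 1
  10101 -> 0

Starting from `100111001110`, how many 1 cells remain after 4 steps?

10

100011000111
101111111011
011011100011
110011111111
count of 1: 10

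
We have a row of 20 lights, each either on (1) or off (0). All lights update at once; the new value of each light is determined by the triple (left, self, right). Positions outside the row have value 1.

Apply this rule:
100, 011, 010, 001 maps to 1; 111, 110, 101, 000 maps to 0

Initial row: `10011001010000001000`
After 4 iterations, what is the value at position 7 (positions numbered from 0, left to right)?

01110111011000011101
01000100010100110001
01101110110111101011
01001000100100001010
position 7 holds 0

0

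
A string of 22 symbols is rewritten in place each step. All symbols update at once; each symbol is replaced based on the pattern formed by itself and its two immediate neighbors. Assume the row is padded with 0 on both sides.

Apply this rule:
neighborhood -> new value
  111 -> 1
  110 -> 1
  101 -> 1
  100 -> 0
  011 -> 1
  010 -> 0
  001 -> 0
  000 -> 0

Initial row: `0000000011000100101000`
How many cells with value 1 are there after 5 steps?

0000000011000000010000
0000000011000000000000
0000000011000000000000  (fixed point — unchanged through step 5)
count of 1: 2

2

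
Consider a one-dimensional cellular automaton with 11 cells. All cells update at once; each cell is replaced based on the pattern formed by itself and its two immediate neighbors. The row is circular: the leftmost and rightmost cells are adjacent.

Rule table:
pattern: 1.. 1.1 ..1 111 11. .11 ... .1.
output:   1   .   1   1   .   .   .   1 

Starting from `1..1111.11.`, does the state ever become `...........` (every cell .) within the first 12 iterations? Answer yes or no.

no

iteration 1: 111.11.....
iteration 2: .1....1...1
iteration 3: .11..111.11
iteration 4: ...11.1....
iteration 5: ..1...11...
iteration 6: .111.1..1..
iteration 7: 1.1..11111.
iteration 8: 1.111.111..
iteration 9: 1..1...1.11
iteration 10: .1111.11..1
iteration 11: ..11....111
iteration 12: 11..1..1.1.
iteration 12 is 11..1..1.1., still not uniform .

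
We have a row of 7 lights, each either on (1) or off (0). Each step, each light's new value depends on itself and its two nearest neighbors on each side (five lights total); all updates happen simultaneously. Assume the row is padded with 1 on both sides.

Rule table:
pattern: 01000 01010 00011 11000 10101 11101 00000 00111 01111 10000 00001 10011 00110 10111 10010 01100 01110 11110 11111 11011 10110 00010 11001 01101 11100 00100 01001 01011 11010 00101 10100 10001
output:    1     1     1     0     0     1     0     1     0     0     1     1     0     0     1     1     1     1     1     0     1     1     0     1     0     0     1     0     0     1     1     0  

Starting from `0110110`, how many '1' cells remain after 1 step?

4

step 1: 0110110
count of 1: 4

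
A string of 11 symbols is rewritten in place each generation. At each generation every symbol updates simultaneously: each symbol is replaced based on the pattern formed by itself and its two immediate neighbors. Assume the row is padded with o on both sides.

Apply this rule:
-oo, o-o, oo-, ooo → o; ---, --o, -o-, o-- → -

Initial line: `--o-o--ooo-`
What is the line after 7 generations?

-------oooo

generation 1: ---o---oooo
generation 2: -------oooo
generation 3: -------oooo  (fixed point — unchanged through generation 7)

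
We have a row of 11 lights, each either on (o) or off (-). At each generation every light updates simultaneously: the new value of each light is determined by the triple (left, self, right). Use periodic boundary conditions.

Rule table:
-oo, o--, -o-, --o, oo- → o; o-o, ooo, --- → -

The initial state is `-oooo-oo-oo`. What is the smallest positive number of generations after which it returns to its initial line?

generation 1: -o--o-oo-oo
generation 2: -oooo-oo-oo

2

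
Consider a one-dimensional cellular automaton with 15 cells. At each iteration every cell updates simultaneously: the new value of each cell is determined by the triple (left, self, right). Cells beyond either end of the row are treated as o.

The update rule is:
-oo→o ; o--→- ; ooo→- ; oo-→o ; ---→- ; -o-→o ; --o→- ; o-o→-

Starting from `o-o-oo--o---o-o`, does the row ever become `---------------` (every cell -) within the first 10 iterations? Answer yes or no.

no

o-o-oo--o---o-o  (fixed point — unchanged through iteration 10)
iteration 10 is o-o-oo--o---o-o, still not uniform -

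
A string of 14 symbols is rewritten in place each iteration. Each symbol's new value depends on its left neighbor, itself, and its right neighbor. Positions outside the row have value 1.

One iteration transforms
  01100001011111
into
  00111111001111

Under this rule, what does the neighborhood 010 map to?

At position 7 the neighborhood is 010; the next row has 1 there.

1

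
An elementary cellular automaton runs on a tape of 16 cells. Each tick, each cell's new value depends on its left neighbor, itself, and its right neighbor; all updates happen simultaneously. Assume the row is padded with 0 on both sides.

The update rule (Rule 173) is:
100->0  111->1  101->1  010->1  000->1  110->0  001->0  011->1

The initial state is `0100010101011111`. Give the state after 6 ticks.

0111111111000111

0101011111111110
0111111111111100
0111111111111001
0111111111110001
0111111111100101
0111111111000111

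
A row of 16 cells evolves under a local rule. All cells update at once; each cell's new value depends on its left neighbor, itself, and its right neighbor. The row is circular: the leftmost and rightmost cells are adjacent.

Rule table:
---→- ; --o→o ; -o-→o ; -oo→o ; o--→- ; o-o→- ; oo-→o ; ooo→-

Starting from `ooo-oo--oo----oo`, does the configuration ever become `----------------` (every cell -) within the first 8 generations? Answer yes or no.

no

--o-oo-ooo---oo-
-oo-oo-o-o--ooo-
ooo-oo-o-o-oo-o-
o-o-oo-o-o-oo-o-
o-o-oo-o-o-oo-o-  (fixed point — unchanged through generation 8)
generation 8 is o-o-oo-o-o-oo-o-, still not uniform -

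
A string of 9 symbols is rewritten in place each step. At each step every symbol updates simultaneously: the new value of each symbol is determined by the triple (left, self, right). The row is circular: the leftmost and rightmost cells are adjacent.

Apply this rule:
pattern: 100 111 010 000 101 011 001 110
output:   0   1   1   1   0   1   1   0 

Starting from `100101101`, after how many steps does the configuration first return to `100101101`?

001101001
011001011
010011010
110110010
100100110
101101100
101001001
001011011
011010010
110010110
100110100
101100101
001001101
011011001
010010011
010110110
110100100
100101101

18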